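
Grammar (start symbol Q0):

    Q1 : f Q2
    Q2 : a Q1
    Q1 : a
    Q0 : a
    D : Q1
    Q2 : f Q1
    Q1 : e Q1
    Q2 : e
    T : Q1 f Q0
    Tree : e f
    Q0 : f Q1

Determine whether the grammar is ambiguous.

Only Q0, Q1, Q2 are reachable from Q0; ignoring the rest: The reachable rules are right-linear with at most one rule per (nonterminal, next-terminal) pair. Each input token forces the next rule, so parsing is deterministic.

Unambiguous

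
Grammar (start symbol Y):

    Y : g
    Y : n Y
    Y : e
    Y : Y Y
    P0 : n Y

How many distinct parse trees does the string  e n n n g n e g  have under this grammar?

Parse trees for e n n n g n e g (showing first 6 of 25):
  [Y [Y e] [Y n [Y n [Y n [Y [Y g] [Y n [Y [Y e] [Y g]]]]]]]]
  [Y [Y e] [Y n [Y n [Y n [Y [Y g] [Y [Y n [Y e]] [Y g]]]]]]]
  [Y [Y e] [Y n [Y n [Y n [Y [Y [Y g] [Y n [Y e]]] [Y g]]]]]]
  [Y [Y e] [Y n [Y n [Y [Y n [Y g]] [Y n [Y [Y e] [Y g]]]]]]]
  [Y [Y e] [Y n [Y n [Y [Y n [Y g]] [Y [Y n [Y e]] [Y g]]]]]]
  [Y [Y e] [Y n [Y n [Y [Y n [Y [Y g] [Y n [Y e]]]] [Y g]]]]]

25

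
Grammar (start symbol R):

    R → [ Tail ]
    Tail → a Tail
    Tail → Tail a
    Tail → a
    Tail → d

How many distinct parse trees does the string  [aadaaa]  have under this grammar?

Parse trees for [aadaaa] (showing first 6 of 10):
  [R [ [Tail a [Tail a [Tail [Tail [Tail [Tail d] a] a] a]]] ]]
  [R [ [Tail a [Tail [Tail a [Tail [Tail [Tail d] a] a]] a]] ]]
  [R [ [Tail a [Tail [Tail [Tail a [Tail [Tail d] a]] a] a]] ]]
  [R [ [Tail a [Tail [Tail [Tail [Tail a [Tail d]] a] a] a]] ]]
  [R [ [Tail [Tail a [Tail a [Tail [Tail [Tail d] a] a]]] a] ]]
  [R [ [Tail [Tail a [Tail [Tail a [Tail [Tail d] a]] a]] a] ]]

10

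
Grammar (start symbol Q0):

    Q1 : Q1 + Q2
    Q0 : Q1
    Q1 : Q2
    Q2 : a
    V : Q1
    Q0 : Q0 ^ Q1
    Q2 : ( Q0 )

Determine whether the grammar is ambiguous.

Only Q0, Q1, Q2 are reachable from Q0; ignoring the rest: This is a standard precedence ladder (Q0 over Q1 over Q2), with each level left-recursive on its own operator ('^' at Q0, '+' at Q1). That structure is LR(1), hence unambiguous.

Unambiguous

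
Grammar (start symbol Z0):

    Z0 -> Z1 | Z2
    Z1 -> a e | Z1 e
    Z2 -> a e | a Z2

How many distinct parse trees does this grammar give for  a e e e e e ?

1

Parse trees for a e e e e e:
  [Z0 [Z1 [Z1 [Z1 [Z1 [Z1 a e] e] e] e] e]]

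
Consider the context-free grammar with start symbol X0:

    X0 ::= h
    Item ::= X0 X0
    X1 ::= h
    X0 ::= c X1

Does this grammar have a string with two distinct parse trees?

Unambiguous

Only X0, X1 are reachable from X0; ignoring the rest: Each reachable nonterminal has at most one production per leading terminal, and all productions are right-linear; the derivation is determined token-by-token.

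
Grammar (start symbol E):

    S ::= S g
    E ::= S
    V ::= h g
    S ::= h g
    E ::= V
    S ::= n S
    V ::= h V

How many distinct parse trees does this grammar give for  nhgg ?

Parse trees for nhgg:
  [E [S [S n [S h g]] g]]
  [E [S n [S [S h g] g]]]

2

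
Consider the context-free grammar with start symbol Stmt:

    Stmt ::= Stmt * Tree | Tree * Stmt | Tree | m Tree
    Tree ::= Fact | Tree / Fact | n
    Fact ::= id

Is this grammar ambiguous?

Witness: id * id

Derivation 1: Stmt ⇒ Stmt * Tree ⇒ Tree * Tree ⇒ Fact * Tree ⇒ id * Tree ⇒ id * Fact ⇒ id * id
Derivation 2: Stmt ⇒ Tree * Stmt ⇒ Fact * Stmt ⇒ id * Stmt ⇒ id * Tree ⇒ id * Fact ⇒ id * id

Two distinct leftmost derivations for the same string.

Ambiguous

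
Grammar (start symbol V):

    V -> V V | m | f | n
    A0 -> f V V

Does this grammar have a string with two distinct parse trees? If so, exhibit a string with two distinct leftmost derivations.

Ambiguous

Witness: f f f

Derivation 1: V ⇒ V V ⇒ V V V ⇒ f V V ⇒ f f V ⇒ f f f
Derivation 2: V ⇒ V V ⇒ f V ⇒ f V V ⇒ f f V ⇒ f f f

Two distinct leftmost derivations for the same string.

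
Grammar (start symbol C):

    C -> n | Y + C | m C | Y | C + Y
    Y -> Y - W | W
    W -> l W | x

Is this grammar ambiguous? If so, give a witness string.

Ambiguous

Witness: x + x

Derivation 1: C ⇒ Y + C ⇒ W + C ⇒ x + C ⇒ x + Y ⇒ x + W ⇒ x + x
Derivation 2: C ⇒ C + Y ⇒ Y + Y ⇒ W + Y ⇒ x + Y ⇒ x + W ⇒ x + x

Two distinct leftmost derivations for the same string.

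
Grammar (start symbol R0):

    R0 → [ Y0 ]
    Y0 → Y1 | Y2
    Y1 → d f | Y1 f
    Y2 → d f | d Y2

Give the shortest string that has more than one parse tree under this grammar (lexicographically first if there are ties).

[ d f ]

length 4: [ d f ] has 2 parse trees

Two derivations of [ d f ]:
  R0 ⇒ [ Y0 ] ⇒ [ Y1 ] ⇒ [ d f ]
  R0 ⇒ [ Y0 ] ⇒ [ Y2 ] ⇒ [ d f ]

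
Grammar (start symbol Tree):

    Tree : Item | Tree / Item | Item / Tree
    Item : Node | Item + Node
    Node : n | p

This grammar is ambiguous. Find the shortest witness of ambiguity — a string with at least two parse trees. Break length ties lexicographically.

n / n

length 1: no string has ≥2 trees
length 3: n / n has 2 parse trees

Two derivations of n / n:
  Tree ⇒ Tree / Item ⇒ Item / Item ⇒ Node / Item ⇒ n / Item ⇒ n / Node ⇒ n / n
  Tree ⇒ Item / Tree ⇒ Node / Tree ⇒ n / Tree ⇒ n / Item ⇒ n / Node ⇒ n / n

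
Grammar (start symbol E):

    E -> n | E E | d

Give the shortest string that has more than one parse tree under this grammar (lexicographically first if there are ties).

d d d

length 1: no string has ≥2 trees
length 2: no string has ≥2 trees
length 3: d d d has 2 parse trees

Two derivations of d d d:
  E ⇒ E E ⇒ E E E ⇒ d E E ⇒ d d E ⇒ d d d
  E ⇒ E E ⇒ d E ⇒ d E E ⇒ d d E ⇒ d d d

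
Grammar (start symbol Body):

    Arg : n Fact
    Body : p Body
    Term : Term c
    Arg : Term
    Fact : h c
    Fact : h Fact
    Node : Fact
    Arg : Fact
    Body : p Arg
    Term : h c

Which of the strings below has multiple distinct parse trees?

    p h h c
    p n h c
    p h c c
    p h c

p h h c: 1 tree
p n h c: 1 tree
p h c c: 1 tree
p h c: 2 trees

p h c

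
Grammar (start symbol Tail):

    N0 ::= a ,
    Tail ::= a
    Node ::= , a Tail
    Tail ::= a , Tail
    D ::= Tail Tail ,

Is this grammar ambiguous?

Unambiguous

Only Tail is reachable from Tail; ignoring the rest: The reachable grammar is A → atom sep A | atom. Each atom is followed by either the separator (recurse) or end-of-string (stop) — no choice point.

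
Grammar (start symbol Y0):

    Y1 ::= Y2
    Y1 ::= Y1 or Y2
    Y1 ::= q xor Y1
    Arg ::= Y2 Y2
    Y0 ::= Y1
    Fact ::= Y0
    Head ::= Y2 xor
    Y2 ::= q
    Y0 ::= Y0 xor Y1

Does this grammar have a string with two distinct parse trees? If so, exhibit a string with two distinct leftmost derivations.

Witness: q xor q

Derivation 1: Y0 ⇒ Y1 ⇒ q xor Y1 ⇒ q xor Y2 ⇒ q xor q
Derivation 2: Y0 ⇒ Y0 xor Y1 ⇒ Y1 xor Y1 ⇒ Y2 xor Y1 ⇒ q xor Y1 ⇒ q xor Y2 ⇒ q xor q

Two distinct leftmost derivations for the same string.

Ambiguous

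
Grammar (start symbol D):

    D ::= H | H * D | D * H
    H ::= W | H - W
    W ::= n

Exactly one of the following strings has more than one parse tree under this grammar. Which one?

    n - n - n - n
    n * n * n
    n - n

n - n - n - n: 1 tree
n * n * n: 4 trees
n - n: 1 tree

n * n * n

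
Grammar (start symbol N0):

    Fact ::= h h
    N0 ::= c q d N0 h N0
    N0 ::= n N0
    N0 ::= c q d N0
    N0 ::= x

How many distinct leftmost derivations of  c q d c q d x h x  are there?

2

Parse trees for c q d c q d x h x:
  [N0 c q d [N0 c q d [N0 x]] h [N0 x]]
  [N0 c q d [N0 c q d [N0 x] h [N0 x]]]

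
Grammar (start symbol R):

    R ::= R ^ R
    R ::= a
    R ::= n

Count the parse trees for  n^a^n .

2

Parse trees for n^a^n:
  [R [R n] ^ [R [R a] ^ [R n]]]
  [R [R [R n] ^ [R a]] ^ [R n]]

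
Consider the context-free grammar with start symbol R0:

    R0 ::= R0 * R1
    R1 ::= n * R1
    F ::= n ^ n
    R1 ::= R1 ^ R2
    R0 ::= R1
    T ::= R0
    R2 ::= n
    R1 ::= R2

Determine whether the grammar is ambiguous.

Witness: n * n

Derivation 1: R0 ⇒ R0 * R1 ⇒ R1 * R1 ⇒ R2 * R1 ⇒ n * R1 ⇒ n * R2 ⇒ n * n
Derivation 2: R0 ⇒ R1 ⇒ n * R1 ⇒ n * R2 ⇒ n * n

Two distinct leftmost derivations for the same string.

Ambiguous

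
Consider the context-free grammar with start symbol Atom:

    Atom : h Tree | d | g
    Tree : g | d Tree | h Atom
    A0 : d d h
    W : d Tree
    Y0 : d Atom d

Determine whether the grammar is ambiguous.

Unambiguous

Only Atom, Tree are reachable from Atom; ignoring the rest: Each reachable nonterminal has at most one production per leading terminal, and all productions are right-linear; the derivation is determined token-by-token.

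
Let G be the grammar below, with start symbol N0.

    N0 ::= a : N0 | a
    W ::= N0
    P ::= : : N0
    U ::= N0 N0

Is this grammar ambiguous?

Unambiguous

Only N0 is reachable from N0; ignoring the rest: The reachable grammar is A → atom sep A | atom. Each atom is followed by either the separator (recurse) or end-of-string (stop) — no choice point.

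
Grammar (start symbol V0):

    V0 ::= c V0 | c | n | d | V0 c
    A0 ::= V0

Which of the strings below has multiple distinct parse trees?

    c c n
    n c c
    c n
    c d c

c d c

c c n: 1 tree
n c c: 1 tree
c n: 1 tree
c d c: 2 trees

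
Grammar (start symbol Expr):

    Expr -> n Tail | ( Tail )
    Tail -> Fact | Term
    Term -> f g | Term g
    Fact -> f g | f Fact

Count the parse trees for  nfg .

Parse trees for nfg:
  [Expr n [Tail [Fact f g]]]
  [Expr n [Tail [Term f g]]]

2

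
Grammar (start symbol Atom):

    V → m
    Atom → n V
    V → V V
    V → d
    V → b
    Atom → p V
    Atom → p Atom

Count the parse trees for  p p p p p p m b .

Parse trees for p p p p p p m b:
  [Atom p [Atom p [Atom p [Atom p [Atom p [Atom p [V [V m] [V b]]]]]]]]

1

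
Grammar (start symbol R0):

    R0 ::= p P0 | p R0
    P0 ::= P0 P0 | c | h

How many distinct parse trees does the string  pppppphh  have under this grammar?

Parse trees for pppppphh:
  [R0 p [R0 p [R0 p [R0 p [R0 p [R0 p [P0 [P0 h] [P0 h]]]]]]]]

1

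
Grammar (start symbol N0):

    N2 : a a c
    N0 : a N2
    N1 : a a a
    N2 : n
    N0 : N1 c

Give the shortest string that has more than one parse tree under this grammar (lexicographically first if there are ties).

a a a c

length 2: no string has ≥2 trees
length 4: a a a c has 2 parse trees

Two derivations of a a a c:
  N0 ⇒ a N2 ⇒ a a a c
  N0 ⇒ N1 c ⇒ a a a c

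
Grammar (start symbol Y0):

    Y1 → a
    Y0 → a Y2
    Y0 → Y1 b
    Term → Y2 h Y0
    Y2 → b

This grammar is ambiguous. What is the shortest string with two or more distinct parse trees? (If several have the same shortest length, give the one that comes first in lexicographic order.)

a b

length 2: a b has 2 parse trees

Two derivations of a b:
  Y0 ⇒ a Y2 ⇒ a b
  Y0 ⇒ Y1 b ⇒ a b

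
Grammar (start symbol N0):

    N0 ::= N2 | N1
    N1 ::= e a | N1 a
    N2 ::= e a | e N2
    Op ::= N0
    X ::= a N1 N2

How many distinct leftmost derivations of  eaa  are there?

Parse trees for eaa:
  [N0 [N1 [N1 e a] a]]

1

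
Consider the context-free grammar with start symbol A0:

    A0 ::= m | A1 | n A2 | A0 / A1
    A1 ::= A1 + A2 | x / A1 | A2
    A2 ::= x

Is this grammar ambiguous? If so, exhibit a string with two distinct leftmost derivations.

Ambiguous

Witness: x / x

Derivation 1: A0 ⇒ A1 ⇒ x / A1 ⇒ x / A2 ⇒ x / x
Derivation 2: A0 ⇒ A0 / A1 ⇒ A1 / A1 ⇒ A2 / A1 ⇒ x / A1 ⇒ x / A2 ⇒ x / x

Two distinct leftmost derivations for the same string.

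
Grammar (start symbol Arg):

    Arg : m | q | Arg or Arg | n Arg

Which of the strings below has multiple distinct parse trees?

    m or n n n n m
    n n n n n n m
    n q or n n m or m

n q or n n m or m

m or n n n n m: 1 tree
n n n n n n m: 1 tree
n q or n n m or m: 9 trees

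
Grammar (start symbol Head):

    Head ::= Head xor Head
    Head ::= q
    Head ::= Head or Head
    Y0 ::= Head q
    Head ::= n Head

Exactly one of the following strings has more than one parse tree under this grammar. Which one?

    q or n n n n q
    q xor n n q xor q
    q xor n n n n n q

q or n n n n q: 1 tree
q xor n n q xor q: 4 trees
q xor n n n n n q: 1 tree

q xor n n q xor q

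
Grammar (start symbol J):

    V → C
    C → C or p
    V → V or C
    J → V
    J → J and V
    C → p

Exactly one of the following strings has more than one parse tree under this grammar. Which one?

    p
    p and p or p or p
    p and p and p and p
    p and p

p: 1 tree
p and p or p or p: 4 trees
p and p and p and p: 1 tree
p and p: 1 tree

p and p or p or p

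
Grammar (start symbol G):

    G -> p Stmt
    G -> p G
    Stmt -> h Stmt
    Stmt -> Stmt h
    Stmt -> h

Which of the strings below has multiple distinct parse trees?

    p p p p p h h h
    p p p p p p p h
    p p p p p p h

p p p p p h h h: 4 trees
p p p p p p p h: 1 tree
p p p p p p h: 1 tree

p p p p p h h h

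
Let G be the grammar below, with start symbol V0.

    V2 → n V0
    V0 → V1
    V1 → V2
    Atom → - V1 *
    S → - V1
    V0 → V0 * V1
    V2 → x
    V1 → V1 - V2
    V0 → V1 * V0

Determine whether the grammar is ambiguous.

Witness: x * x

Derivation 1: V0 ⇒ V0 * V1 ⇒ V1 * V1 ⇒ V2 * V1 ⇒ x * V1 ⇒ x * V2 ⇒ x * x
Derivation 2: V0 ⇒ V1 * V0 ⇒ V2 * V0 ⇒ x * V0 ⇒ x * V1 ⇒ x * V2 ⇒ x * x

Two distinct leftmost derivations for the same string.

Ambiguous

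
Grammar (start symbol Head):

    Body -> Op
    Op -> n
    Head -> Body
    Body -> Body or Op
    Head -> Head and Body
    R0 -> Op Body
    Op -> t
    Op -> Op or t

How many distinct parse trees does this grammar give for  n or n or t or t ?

4

Parse trees for n or n or t or t:
  [Head [Body [Body [Op n]] or [Op [Op [Op n] or t] or t]]]
  [Head [Body [Body [Body [Op n]] or [Op n]] or [Op [Op t] or t]]]
  [Head [Body [Body [Body [Op n]] or [Op [Op n] or t]] or [Op t]]]
  [Head [Body [Body [Body [Body [Op n]] or [Op n]] or [Op t]] or [Op t]]]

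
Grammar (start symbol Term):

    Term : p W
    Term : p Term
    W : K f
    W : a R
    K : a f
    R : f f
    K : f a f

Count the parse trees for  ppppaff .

2

Parse trees for ppppaff:
  [Term p [Term p [Term p [Term p [W [K a f] f]]]]]
  [Term p [Term p [Term p [Term p [W a [R f f]]]]]]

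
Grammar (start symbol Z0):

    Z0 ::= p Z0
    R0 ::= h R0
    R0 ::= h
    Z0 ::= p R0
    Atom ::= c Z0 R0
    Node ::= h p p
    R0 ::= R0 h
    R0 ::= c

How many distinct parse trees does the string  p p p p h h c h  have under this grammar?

Parse trees for p p p p h h c h:
  [Z0 p [Z0 p [Z0 p [Z0 p [R0 h [R0 h [R0 [R0 c] h]]]]]]]
  [Z0 p [Z0 p [Z0 p [Z0 p [R0 h [R0 [R0 h [R0 c]] h]]]]]]
  [Z0 p [Z0 p [Z0 p [Z0 p [R0 [R0 h [R0 h [R0 c]]] h]]]]]

3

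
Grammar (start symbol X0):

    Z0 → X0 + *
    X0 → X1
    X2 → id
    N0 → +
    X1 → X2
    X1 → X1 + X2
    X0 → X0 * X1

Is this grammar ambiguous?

Unambiguous

(N0, Z0 are unreachable from X0, so their rules don't affect L(X0).) X0 → X0 * X1 | X1  ;  X1 → X1 + X2 | X2  — a left-associative chain with X2 at the bottom. Each string factors uniquely by precedence.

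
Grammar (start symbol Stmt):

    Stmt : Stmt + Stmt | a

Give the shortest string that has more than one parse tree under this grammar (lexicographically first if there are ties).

a + a + a

length 1: no string has ≥2 trees
length 3: no string has ≥2 trees
length 5: a + a + a has 2 parse trees

Two derivations of a + a + a:
  Stmt ⇒ Stmt + Stmt ⇒ Stmt + Stmt + Stmt ⇒ a + Stmt + Stmt ⇒ a + a + Stmt ⇒ a + a + a
  Stmt ⇒ Stmt + Stmt ⇒ a + Stmt ⇒ a + Stmt + Stmt ⇒ a + a + Stmt ⇒ a + a + a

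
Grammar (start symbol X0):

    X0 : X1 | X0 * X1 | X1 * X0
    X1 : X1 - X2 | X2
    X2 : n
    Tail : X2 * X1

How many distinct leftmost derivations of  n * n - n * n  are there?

4

Parse trees for n * n - n * n:
  [X0 [X0 [X0 [X1 [X2 n]]] * [X1 [X1 [X2 n]] - [X2 n]]] * [X1 [X2 n]]]
  [X0 [X0 [X1 [X2 n]] * [X0 [X1 [X1 [X2 n]] - [X2 n]]]] * [X1 [X2 n]]]
  [X0 [X1 [X2 n]] * [X0 [X0 [X1 [X1 [X2 n]] - [X2 n]]] * [X1 [X2 n]]]]
  [X0 [X1 [X2 n]] * [X0 [X1 [X1 [X2 n]] - [X2 n]] * [X0 [X1 [X2 n]]]]]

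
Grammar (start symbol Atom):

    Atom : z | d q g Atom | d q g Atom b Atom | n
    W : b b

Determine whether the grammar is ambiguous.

Witness: d q g d q g n b n

Derivation 1: Atom ⇒ d q g Atom ⇒ d q g d q g Atom b Atom ⇒ d q g d q g n b Atom ⇒ d q g d q g n b n
Derivation 2: Atom ⇒ d q g Atom b Atom ⇒ d q g d q g Atom b Atom ⇒ d q g d q g n b Atom ⇒ d q g d q g n b n

Two distinct leftmost derivations for the same string.

Ambiguous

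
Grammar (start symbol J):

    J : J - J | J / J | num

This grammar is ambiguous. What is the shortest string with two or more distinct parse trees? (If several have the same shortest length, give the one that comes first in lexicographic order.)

length 1: no string has ≥2 trees
length 3: no string has ≥2 trees
length 5: num - num - num has 2 parse trees

Two derivations of num - num - num:
  J ⇒ J - J ⇒ J - J - J ⇒ num - J - J ⇒ num - num - J ⇒ num - num - num
  J ⇒ J - J ⇒ num - J ⇒ num - J - J ⇒ num - num - J ⇒ num - num - num

num - num - num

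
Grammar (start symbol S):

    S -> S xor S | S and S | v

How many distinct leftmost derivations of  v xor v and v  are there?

2

Parse trees for v xor v and v:
  [S [S v] xor [S [S v] and [S v]]]
  [S [S [S v] xor [S v]] and [S v]]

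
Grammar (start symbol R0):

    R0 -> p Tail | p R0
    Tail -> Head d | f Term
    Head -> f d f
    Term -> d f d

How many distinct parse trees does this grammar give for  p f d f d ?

Parse trees for p f d f d:
  [R0 p [Tail [Head f d f] d]]
  [R0 p [Tail f [Term d f d]]]

2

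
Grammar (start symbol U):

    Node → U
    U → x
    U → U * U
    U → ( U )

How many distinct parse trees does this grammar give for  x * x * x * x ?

Parse trees for x * x * x * x:
  [U [U x] * [U [U x] * [U [U x] * [U x]]]]
  [U [U x] * [U [U [U x] * [U x]] * [U x]]]
  [U [U [U x] * [U x]] * [U [U x] * [U x]]]
  [U [U [U x] * [U [U x] * [U x]]] * [U x]]
  [U [U [U [U x] * [U x]] * [U x]] * [U x]]

5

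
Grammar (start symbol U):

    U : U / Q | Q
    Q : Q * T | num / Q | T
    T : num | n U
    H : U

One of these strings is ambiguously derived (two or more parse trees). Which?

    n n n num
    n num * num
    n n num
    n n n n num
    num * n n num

n num * num

n n n num: 1 tree
n num * num: 2 trees
n n num: 1 tree
n n n n num: 1 tree
num * n n num: 1 tree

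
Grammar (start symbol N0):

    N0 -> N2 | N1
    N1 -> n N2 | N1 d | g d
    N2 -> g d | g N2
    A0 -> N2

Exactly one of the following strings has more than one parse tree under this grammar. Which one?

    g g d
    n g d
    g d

g g d: 1 tree
n g d: 1 tree
g d: 2 trees

g d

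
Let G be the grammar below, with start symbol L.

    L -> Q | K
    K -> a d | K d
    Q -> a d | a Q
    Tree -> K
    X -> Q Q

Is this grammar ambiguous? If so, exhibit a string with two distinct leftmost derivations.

Witness: a d

Derivation 1: L ⇒ Q ⇒ a d
Derivation 2: L ⇒ K ⇒ a d

Two distinct leftmost derivations for the same string.

Ambiguous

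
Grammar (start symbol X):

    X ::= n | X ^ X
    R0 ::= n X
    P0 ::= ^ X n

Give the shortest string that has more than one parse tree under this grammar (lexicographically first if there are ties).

length 1: no string has ≥2 trees
length 3: no string has ≥2 trees
length 5: n ^ n ^ n has 2 parse trees

Two derivations of n ^ n ^ n:
  X ⇒ X ^ X ⇒ n ^ X ⇒ n ^ X ^ X ⇒ n ^ n ^ X ⇒ n ^ n ^ n
  X ⇒ X ^ X ⇒ X ^ X ^ X ⇒ n ^ X ^ X ⇒ n ^ n ^ X ⇒ n ^ n ^ n

n ^ n ^ n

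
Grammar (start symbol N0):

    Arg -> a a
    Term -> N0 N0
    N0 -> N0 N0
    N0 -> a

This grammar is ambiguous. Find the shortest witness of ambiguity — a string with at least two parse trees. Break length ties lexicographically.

a a a

length 1: no string has ≥2 trees
length 2: no string has ≥2 trees
length 3: a a a has 2 parse trees

Two derivations of a a a:
  N0 ⇒ N0 N0 ⇒ N0 N0 N0 ⇒ a N0 N0 ⇒ a a N0 ⇒ a a a
  N0 ⇒ N0 N0 ⇒ a N0 ⇒ a N0 N0 ⇒ a a N0 ⇒ a a a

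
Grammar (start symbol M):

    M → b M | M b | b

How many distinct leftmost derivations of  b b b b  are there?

Parse trees for b b b b:
  [M b [M b [M b [M b]]]]
  [M b [M b [M [M b] b]]]
  [M b [M [M b [M b]] b]]
  [M b [M [M [M b] b] b]]
  [M [M b [M b [M b]]] b]
  [M [M b [M [M b] b]] b]
  [M [M [M b [M b]] b] b]
  [M [M [M [M b] b] b] b]

8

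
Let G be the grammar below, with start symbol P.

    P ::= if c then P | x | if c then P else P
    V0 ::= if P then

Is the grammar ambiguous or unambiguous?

Witness: if c then if c then x else x

Derivation 1: P ⇒ if c then P ⇒ if c then if c then P else P ⇒ if c then if c then x else P ⇒ if c then if c then x else x
Derivation 2: P ⇒ if c then P else P ⇒ if c then if c then P else P ⇒ if c then if c then x else P ⇒ if c then if c then x else x

Two distinct leftmost derivations for the same string.

Ambiguous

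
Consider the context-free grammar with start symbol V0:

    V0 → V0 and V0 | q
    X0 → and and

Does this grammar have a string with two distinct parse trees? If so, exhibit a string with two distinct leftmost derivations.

Witness: q and q and q

Derivation 1: V0 ⇒ V0 and V0 ⇒ V0 and V0 and V0 ⇒ q and V0 and V0 ⇒ q and q and V0 ⇒ q and q and q
Derivation 2: V0 ⇒ V0 and V0 ⇒ q and V0 ⇒ q and V0 and V0 ⇒ q and q and V0 ⇒ q and q and q

Two distinct leftmost derivations for the same string.

Ambiguous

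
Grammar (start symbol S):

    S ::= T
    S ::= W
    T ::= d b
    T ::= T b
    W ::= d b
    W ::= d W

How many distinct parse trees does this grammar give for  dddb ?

Parse trees for dddb:
  [S [W d [W d [W d b]]]]

1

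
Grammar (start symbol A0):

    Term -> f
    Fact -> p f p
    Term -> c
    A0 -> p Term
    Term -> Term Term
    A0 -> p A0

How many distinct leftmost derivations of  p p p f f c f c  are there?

14

Parse trees for p p p f f c f c (showing first 6 of 14):
  [A0 p [A0 p [A0 p [Term [Term f] [Term [Term f] [Term [Term c] [Term [Term f] [Term c]]]]]]]]
  [A0 p [A0 p [A0 p [Term [Term f] [Term [Term f] [Term [Term [Term c] [Term f]] [Term c]]]]]]]
  [A0 p [A0 p [A0 p [Term [Term f] [Term [Term [Term f] [Term c]] [Term [Term f] [Term c]]]]]]]
  [A0 p [A0 p [A0 p [Term [Term f] [Term [Term [Term f] [Term [Term c] [Term f]]] [Term c]]]]]]
  [A0 p [A0 p [A0 p [Term [Term f] [Term [Term [Term [Term f] [Term c]] [Term f]] [Term c]]]]]]
  [A0 p [A0 p [A0 p [Term [Term [Term f] [Term f]] [Term [Term c] [Term [Term f] [Term c]]]]]]]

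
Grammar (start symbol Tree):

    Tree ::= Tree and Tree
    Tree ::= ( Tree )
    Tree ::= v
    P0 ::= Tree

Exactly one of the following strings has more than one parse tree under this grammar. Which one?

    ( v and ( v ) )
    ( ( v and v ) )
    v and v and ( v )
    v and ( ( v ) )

v and v and ( v )

( v and ( v ) ): 1 tree
( ( v and v ) ): 1 tree
v and v and ( v ): 2 trees
v and ( ( v ) ): 1 tree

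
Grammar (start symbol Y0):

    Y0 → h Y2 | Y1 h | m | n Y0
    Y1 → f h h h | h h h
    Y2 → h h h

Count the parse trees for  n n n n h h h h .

Parse trees for n n n n h h h h:
  [Y0 n [Y0 n [Y0 n [Y0 n [Y0 h [Y2 h h h]]]]]]
  [Y0 n [Y0 n [Y0 n [Y0 n [Y0 [Y1 h h h] h]]]]]

2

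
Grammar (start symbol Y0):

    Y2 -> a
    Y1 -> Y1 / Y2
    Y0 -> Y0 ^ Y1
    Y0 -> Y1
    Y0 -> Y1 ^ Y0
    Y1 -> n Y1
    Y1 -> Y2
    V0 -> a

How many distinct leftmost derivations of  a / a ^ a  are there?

2

Parse trees for a / a ^ a:
  [Y0 [Y0 [Y1 [Y1 [Y2 a]] / [Y2 a]]] ^ [Y1 [Y2 a]]]
  [Y0 [Y1 [Y1 [Y2 a]] / [Y2 a]] ^ [Y0 [Y1 [Y2 a]]]]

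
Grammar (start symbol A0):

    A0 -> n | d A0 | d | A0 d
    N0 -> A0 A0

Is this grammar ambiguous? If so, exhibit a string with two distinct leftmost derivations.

Ambiguous

Witness: d d

Derivation 1: A0 ⇒ d A0 ⇒ d d
Derivation 2: A0 ⇒ A0 d ⇒ d d

Two distinct leftmost derivations for the same string.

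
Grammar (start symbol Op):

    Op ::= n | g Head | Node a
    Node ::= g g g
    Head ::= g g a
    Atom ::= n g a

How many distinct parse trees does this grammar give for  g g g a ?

2

Parse trees for g g g a:
  [Op g [Head g g a]]
  [Op [Node g g g] a]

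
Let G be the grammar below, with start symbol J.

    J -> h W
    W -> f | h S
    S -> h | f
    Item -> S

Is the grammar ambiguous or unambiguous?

(Item is unreachable from J, so its rules don't affect L(J).) Restricted to the reachable nonterminals, every rule has the form A → t or A → t B, and no two rules for the same A share a first terminal. The grammar encodes a DFA — one run per string.

Unambiguous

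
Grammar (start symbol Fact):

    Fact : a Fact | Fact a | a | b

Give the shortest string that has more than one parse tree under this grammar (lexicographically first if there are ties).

length 1: no string has ≥2 trees
length 2: a a has 2 parse trees

Two derivations of a a:
  Fact ⇒ a Fact ⇒ a a
  Fact ⇒ Fact a ⇒ a a

a a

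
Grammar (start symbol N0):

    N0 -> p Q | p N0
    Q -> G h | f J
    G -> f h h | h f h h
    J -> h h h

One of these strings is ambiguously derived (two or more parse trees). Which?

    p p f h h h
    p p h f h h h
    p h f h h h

p p f h h h

p p f h h h: 2 trees
p p h f h h h: 1 tree
p h f h h h: 1 tree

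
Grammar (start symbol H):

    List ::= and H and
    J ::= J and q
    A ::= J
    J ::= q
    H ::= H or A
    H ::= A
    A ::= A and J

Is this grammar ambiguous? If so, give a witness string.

Ambiguous

Witness: q and q

Derivation 1: H ⇒ A ⇒ J ⇒ J and q ⇒ q and q
Derivation 2: H ⇒ A ⇒ A and J ⇒ J and J ⇒ q and J ⇒ q and q

Two distinct leftmost derivations for the same string.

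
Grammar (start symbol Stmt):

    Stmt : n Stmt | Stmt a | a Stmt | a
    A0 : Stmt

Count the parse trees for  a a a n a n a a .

8

Parse trees for a a a n a n a a:
  [Stmt [Stmt a [Stmt a [Stmt a [Stmt n [Stmt a [Stmt n [Stmt a]]]]]]] a]
  [Stmt a [Stmt [Stmt a [Stmt a [Stmt n [Stmt a [Stmt n [Stmt a]]]]]] a]]
  [Stmt a [Stmt a [Stmt [Stmt a [Stmt n [Stmt a [Stmt n [Stmt a]]]]] a]]]
  [Stmt a [Stmt a [Stmt a [Stmt n [Stmt [Stmt a [Stmt n [Stmt a]]] a]]]]]
  [Stmt a [Stmt a [Stmt a [Stmt n [Stmt a [Stmt n [Stmt [Stmt a] a]]]]]]]
  [Stmt a [Stmt a [Stmt a [Stmt n [Stmt a [Stmt n [Stmt a [Stmt a]]]]]]]]
  [Stmt a [Stmt a [Stmt a [Stmt n [Stmt a [Stmt [Stmt n [Stmt a]] a]]]]]]
  [Stmt a [Stmt a [Stmt a [Stmt [Stmt n [Stmt a [Stmt n [Stmt a]]]] a]]]]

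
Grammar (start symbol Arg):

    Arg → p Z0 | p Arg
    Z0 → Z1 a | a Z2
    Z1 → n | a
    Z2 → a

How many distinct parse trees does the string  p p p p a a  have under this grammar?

Parse trees for p p p p a a:
  [Arg p [Arg p [Arg p [Arg p [Z0 [Z1 a] a]]]]]
  [Arg p [Arg p [Arg p [Arg p [Z0 a [Z2 a]]]]]]

2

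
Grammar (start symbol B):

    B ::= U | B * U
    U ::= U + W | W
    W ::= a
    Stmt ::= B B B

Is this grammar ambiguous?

Unambiguous

(Stmt is unreachable from B, so its rules don't affect L(B).) This is a standard precedence ladder (B over U over W), with each level left-recursive on its own operator ('*' at B, '+' at U). That structure is LR(1), hence unambiguous.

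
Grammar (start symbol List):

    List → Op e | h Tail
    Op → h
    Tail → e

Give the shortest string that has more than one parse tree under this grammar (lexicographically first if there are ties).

h e

length 2: h e has 2 parse trees

Two derivations of h e:
  List ⇒ Op e ⇒ h e
  List ⇒ h Tail ⇒ h e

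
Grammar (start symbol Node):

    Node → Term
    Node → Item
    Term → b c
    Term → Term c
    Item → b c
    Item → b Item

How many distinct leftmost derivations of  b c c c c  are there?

Parse trees for b c c c c:
  [Node [Term [Term [Term [Term b c] c] c] c]]

1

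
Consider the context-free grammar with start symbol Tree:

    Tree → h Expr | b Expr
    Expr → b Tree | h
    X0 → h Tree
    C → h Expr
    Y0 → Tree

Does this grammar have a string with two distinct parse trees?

Unambiguous

(X0, C, Y0 are unreachable from Tree, so their rules don't affect L(Tree).) The reachable rules are right-linear with at most one rule per (nonterminal, next-terminal) pair. Each input token forces the next rule, so parsing is deterministic.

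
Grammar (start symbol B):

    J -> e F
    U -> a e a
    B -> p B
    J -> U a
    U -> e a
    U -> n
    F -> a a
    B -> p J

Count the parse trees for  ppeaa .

Parse trees for ppeaa:
  [B p [B p [J e [F a a]]]]
  [B p [B p [J [U e a] a]]]

2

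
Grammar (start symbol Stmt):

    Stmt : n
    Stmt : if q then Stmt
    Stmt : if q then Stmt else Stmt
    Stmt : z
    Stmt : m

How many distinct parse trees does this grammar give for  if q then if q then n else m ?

2

Parse trees for if q then if q then n else m:
  [Stmt if q then [Stmt if q then [Stmt n] else [Stmt m]]]
  [Stmt if q then [Stmt if q then [Stmt n]] else [Stmt m]]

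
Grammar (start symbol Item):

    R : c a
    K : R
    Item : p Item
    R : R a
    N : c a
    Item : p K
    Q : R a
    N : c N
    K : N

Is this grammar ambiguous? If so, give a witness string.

Ambiguous

Witness: p c a

Derivation 1: Item ⇒ p K ⇒ p R ⇒ p c a
Derivation 2: Item ⇒ p K ⇒ p N ⇒ p c a

Two distinct leftmost derivations for the same string.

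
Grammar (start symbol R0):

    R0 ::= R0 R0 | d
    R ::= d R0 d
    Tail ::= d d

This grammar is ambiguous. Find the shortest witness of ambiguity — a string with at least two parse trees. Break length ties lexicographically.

length 1: no string has ≥2 trees
length 2: no string has ≥2 trees
length 3: d d d has 2 parse trees

Two derivations of d d d:
  R0 ⇒ R0 R0 ⇒ R0 R0 R0 ⇒ d R0 R0 ⇒ d d R0 ⇒ d d d
  R0 ⇒ R0 R0 ⇒ d R0 ⇒ d R0 R0 ⇒ d d R0 ⇒ d d d

d d d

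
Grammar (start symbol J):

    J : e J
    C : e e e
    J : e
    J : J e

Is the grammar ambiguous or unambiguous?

Ambiguous

Witness: e e

Derivation 1: J ⇒ e J ⇒ e e
Derivation 2: J ⇒ J e ⇒ e e

Two distinct leftmost derivations for the same string.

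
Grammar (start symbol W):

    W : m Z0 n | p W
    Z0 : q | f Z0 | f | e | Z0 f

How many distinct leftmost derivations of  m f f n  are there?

2

Parse trees for m f f n:
  [W m [Z0 f [Z0 f]] n]
  [W m [Z0 [Z0 f] f] n]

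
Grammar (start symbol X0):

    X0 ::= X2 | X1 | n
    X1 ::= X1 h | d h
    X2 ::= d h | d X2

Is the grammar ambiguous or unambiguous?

Ambiguous

Witness: d h

Derivation 1: X0 ⇒ X2 ⇒ d h
Derivation 2: X0 ⇒ X1 ⇒ d h

Two distinct leftmost derivations for the same string.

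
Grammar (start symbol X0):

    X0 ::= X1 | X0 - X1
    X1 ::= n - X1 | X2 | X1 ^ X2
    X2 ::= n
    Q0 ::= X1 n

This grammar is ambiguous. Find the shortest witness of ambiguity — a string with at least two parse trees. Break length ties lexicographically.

length 1: no string has ≥2 trees
length 3: n - n has 2 parse trees

Two derivations of n - n:
  X0 ⇒ X1 ⇒ n - X1 ⇒ n - X2 ⇒ n - n
  X0 ⇒ X0 - X1 ⇒ X1 - X1 ⇒ X2 - X1 ⇒ n - X1 ⇒ n - X2 ⇒ n - n

n - n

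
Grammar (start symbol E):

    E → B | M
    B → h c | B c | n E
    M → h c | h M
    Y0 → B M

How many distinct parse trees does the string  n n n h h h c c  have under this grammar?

Parse trees for n n n h h h c c:
  [E [B [B n [E [B n [E [B n [E [M h [M h [M h c]]]]]]]]] c]]
  [E [B n [E [B [B n [E [B n [E [M h [M h [M h c]]]]]]] c]]]]
  [E [B n [E [B n [E [B [B n [E [M h [M h [M h c]]]]] c]]]]]]

3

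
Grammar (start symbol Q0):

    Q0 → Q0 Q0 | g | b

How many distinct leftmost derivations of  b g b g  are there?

Parse trees for b g b g:
  [Q0 [Q0 b] [Q0 [Q0 g] [Q0 [Q0 b] [Q0 g]]]]
  [Q0 [Q0 b] [Q0 [Q0 [Q0 g] [Q0 b]] [Q0 g]]]
  [Q0 [Q0 [Q0 b] [Q0 g]] [Q0 [Q0 b] [Q0 g]]]
  [Q0 [Q0 [Q0 b] [Q0 [Q0 g] [Q0 b]]] [Q0 g]]
  [Q0 [Q0 [Q0 [Q0 b] [Q0 g]] [Q0 b]] [Q0 g]]

5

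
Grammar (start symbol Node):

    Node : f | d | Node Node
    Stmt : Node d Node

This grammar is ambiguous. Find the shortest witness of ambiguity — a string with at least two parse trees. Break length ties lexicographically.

d d d

length 1: no string has ≥2 trees
length 2: no string has ≥2 trees
length 3: d d d has 2 parse trees

Two derivations of d d d:
  Node ⇒ Node Node ⇒ d Node ⇒ d Node Node ⇒ d d Node ⇒ d d d
  Node ⇒ Node Node ⇒ Node Node Node ⇒ d Node Node ⇒ d d Node ⇒ d d d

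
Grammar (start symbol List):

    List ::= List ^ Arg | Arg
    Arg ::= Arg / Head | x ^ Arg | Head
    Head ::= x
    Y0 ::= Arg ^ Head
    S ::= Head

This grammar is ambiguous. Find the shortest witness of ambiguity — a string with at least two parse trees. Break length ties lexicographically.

length 1: no string has ≥2 trees
length 3: x ^ x has 2 parse trees

Two derivations of x ^ x:
  List ⇒ List ^ Arg ⇒ Arg ^ Arg ⇒ Head ^ Arg ⇒ x ^ Arg ⇒ x ^ Head ⇒ x ^ x
  List ⇒ Arg ⇒ x ^ Arg ⇒ x ^ Head ⇒ x ^ x

x ^ x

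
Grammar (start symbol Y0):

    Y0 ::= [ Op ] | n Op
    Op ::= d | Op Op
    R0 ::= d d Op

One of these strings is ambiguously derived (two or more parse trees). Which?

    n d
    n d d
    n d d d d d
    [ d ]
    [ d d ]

n d d d d d

n d: 1 tree
n d d: 1 tree
n d d d d d: 14 trees
[ d ]: 1 tree
[ d d ]: 1 tree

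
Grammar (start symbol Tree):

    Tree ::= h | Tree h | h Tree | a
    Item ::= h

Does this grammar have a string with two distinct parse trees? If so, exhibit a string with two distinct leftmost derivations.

Witness: h h

Derivation 1: Tree ⇒ Tree h ⇒ h h
Derivation 2: Tree ⇒ h Tree ⇒ h h

Two distinct leftmost derivations for the same string.

Ambiguous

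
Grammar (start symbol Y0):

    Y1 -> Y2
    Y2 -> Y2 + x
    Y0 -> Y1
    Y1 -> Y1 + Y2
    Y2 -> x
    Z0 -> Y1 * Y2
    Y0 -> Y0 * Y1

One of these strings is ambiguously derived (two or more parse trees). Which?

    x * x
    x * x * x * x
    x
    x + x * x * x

x + x * x * x

x * x: 1 tree
x * x * x * x: 1 tree
x: 1 tree
x + x * x * x: 2 trees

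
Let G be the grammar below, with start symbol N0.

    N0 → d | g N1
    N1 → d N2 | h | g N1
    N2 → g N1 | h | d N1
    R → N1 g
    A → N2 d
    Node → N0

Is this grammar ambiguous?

Only N0, N1, N2 are reachable from N0; ignoring the rest: Restricted to the reachable nonterminals, every rule has the form A → t or A → t B, and no two rules for the same A share a first terminal. The grammar encodes a DFA — one run per string.

Unambiguous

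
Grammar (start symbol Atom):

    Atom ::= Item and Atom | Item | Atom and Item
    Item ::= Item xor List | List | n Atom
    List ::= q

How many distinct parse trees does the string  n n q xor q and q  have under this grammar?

12

Parse trees for n n q xor q and q (showing first 6 of 12):
  [Atom [Item [Item n [Atom [Item n [Atom [Item [List q]]]]]] xor [List q]] and [Atom [Item [List q]]]]
  [Atom [Item n [Atom [Item [Item n [Atom [Item [List q]]]] xor [List q]]]] and [Atom [Item [List q]]]]
  [Atom [Item n [Atom [Item n [Atom [Item [Item [List q]] xor [List q]]]]]] and [Atom [Item [List q]]]]
  [Atom [Item n [Atom [Item [Item n [Atom [Item [List q]]]] xor [List q]] and [Atom [Item [List q]]]]]]
  [Atom [Item n [Atom [Item n [Atom [Item [Item [List q]] xor [List q]]]] and [Atom [Item [List q]]]]]]
  [Atom [Item n [Atom [Item n [Atom [Item [Item [List q]] xor [List q]] and [Atom [Item [List q]]]]]]]]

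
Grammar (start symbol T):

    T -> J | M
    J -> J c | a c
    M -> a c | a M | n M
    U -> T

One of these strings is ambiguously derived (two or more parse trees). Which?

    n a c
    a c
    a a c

n a c: 1 tree
a c: 2 trees
a a c: 1 tree

a c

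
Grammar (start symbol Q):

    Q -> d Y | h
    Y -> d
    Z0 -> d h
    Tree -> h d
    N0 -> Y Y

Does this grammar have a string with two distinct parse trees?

Unambiguous

(Z0, Tree, N0 are unreachable from Q, so their rules don't affect L(Q).) Restricted to the reachable nonterminals, every rule has the form A → t or A → t B, and no two rules for the same A share a first terminal. The grammar encodes a DFA — one run per string.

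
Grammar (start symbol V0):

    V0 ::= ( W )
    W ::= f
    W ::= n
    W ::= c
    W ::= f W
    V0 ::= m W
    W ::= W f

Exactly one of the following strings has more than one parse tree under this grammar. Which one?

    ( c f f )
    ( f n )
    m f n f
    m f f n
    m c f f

( c f f ): 1 tree
( f n ): 1 tree
m f n f: 2 trees
m f f n: 1 tree
m c f f: 1 tree

m f n f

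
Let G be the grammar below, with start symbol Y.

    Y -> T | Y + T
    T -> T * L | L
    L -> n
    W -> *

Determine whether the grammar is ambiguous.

Unambiguous

Only Y, T, L are reachable from Y; ignoring the rest: This is a standard precedence ladder (Y over T over L), with each level left-recursive on its own operator ('+' at Y, '*' at T). That structure is LR(1), hence unambiguous.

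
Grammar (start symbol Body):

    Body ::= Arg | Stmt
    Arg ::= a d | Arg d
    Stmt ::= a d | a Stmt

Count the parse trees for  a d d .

Parse trees for a d d:
  [Body [Arg [Arg a d] d]]

1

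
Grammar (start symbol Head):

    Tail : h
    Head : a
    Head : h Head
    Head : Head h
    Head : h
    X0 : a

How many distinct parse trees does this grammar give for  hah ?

Parse trees for hah:
  [Head h [Head [Head a] h]]
  [Head [Head h [Head a]] h]

2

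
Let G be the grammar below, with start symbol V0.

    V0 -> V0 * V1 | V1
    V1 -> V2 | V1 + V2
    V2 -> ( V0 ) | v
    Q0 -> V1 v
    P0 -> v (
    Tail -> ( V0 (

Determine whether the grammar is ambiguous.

Unambiguous

(Q0, P0, Tail are unreachable from V0, so their rules don't affect L(V0).) V0 → V0 * V1 | V1  ;  V1 → V1 + V2 | V2  — a left-associative chain with V2 at the bottom. Each string factors uniquely by precedence.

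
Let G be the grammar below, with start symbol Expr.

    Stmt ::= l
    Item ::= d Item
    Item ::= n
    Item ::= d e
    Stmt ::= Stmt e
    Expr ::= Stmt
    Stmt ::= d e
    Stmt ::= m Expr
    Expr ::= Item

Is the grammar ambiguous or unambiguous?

Ambiguous

Witness: d e

Derivation 1: Expr ⇒ Stmt ⇒ d e
Derivation 2: Expr ⇒ Item ⇒ d e

Two distinct leftmost derivations for the same string.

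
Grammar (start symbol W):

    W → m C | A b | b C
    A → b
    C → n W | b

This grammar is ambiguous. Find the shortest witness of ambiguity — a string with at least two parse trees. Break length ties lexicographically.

length 2: b b has 2 parse trees

Two derivations of b b:
  W ⇒ A b ⇒ b b
  W ⇒ b C ⇒ b b

b b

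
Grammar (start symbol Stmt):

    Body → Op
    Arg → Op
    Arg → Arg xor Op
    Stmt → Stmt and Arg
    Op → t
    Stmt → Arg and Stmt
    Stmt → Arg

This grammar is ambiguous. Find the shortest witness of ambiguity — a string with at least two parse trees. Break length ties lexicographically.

t and t

length 1: no string has ≥2 trees
length 3: t and t has 2 parse trees

Two derivations of t and t:
  Stmt ⇒ Stmt and Arg ⇒ Arg and Arg ⇒ Op and Arg ⇒ t and Arg ⇒ t and Op ⇒ t and t
  Stmt ⇒ Arg and Stmt ⇒ Op and Stmt ⇒ t and Stmt ⇒ t and Arg ⇒ t and Op ⇒ t and t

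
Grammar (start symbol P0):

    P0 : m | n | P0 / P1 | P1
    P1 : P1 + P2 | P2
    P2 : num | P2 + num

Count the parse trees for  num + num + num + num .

8

Parse trees for num + num + num + num:
  [P0 [P1 [P1 [P2 num]] + [P2 [P2 [P2 num] + num] + num]]]
  [P0 [P1 [P1 [P1 [P2 num]] + [P2 num]] + [P2 [P2 num] + num]]]
  [P0 [P1 [P1 [P2 [P2 num] + num]] + [P2 [P2 num] + num]]]
  [P0 [P1 [P1 [P1 [P2 num]] + [P2 [P2 num] + num]] + [P2 num]]]
  [P0 [P1 [P1 [P1 [P1 [P2 num]] + [P2 num]] + [P2 num]] + [P2 num]]]
  [P0 [P1 [P1 [P1 [P2 [P2 num] + num]] + [P2 num]] + [P2 num]]]
  [P0 [P1 [P1 [P2 [P2 [P2 num] + num] + num]] + [P2 num]]]
  [P0 [P1 [P2 [P2 [P2 [P2 num] + num] + num] + num]]]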